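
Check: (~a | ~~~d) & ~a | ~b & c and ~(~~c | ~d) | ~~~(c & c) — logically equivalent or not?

E1: (~a | ~~~d) & ~a | ~b & c
    = (~a | ~d) & ~a | ~b & c   — double negation
    = ~a | ~b & c   — absorption
E2: ~(~~c | ~d) | ~~~(c & c)
    = ~c & d | ~~~(c & c)   — De Morgan
    = ~c & d | ~(c & c)   — double negation
    = ~c & d | ~c   — idempotence
    = ~c   — absorption
These differ: at a=1, b=0, c=0, d=0, E1 = 0 but E2 = 1.

No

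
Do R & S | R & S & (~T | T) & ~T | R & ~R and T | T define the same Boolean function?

No

E1: R & S | R & S & (~T | T) & ~T | R & ~R
    = R & S | R & S & (~T | T) & ~T   [complement / identity]
    = R & S | R & S & ~T   [complement / identity]
    = R & S   [absorption]
E2: T | T
    = T   [idempotence]
These differ: at R=0, S=1, T=1, E1 = 0 but E2 = 1.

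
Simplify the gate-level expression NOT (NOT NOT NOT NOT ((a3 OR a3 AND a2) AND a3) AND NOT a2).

NOT (NOT NOT NOT NOT ((a3 OR a3 AND a2) AND a3) AND NOT a2)
= NOT (NOT NOT NOT NOT (a3 AND a3) AND NOT a2)   [absorption]
= NOT (NOT NOT (a3 AND a3) AND NOT a2)   [double negation]
= NOT (NOT NOT a3 AND NOT a2)   [idempotence]
= NOT a3 OR a2   [De Morgan]

NOT a3 OR a2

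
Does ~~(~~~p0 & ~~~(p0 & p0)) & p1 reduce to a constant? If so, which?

no

~~(~~~p0 & ~~~(p0 & p0)) & p1
= ~~(~~~p0 & ~~~p0) & p1   [idempotence]
= ~~~~~p0 & p1   [idempotence]
= ~~~p0 & p1   [double negation]
= ~p0 & p1   [double negation]
This depends on p0, p1, so it is not a constant.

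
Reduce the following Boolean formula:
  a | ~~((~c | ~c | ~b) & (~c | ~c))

a | ~~((~c | ~c | ~b) & (~c | ~c))
= a | ~~(~c | ~c)   — absorption
= a | ~c | ~c   — double negation
= a | ~c   — idempotence

a | ~c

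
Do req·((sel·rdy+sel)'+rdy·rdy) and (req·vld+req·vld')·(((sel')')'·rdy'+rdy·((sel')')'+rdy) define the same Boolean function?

E1: req·((sel·rdy+sel)'+rdy·rdy)
    = req·(sel'+rdy·rdy)   — absorption
    = req·(sel'+rdy)   — idempotence
E2: (req·vld+req·vld')·(((sel')')'·rdy'+rdy·((sel')')'+rdy)
    = req·(((sel')')'·rdy'+rdy·((sel')')'+rdy)   — distribution
    = req·(((sel')')'+rdy)   — distribution
    = req·(sel'+rdy)   — double negation
Both reduce to req·(sel'+rdy), so they are equivalent.

Yes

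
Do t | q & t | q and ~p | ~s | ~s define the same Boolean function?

E1: t | q & t | q
    = t | q   [absorption]
E2: ~p | ~s | ~s
    = ~p | ~s   [idempotence]
These differ: at p=1, q=0, s=0, t=0, E1 = 0 but E2 = 1.

No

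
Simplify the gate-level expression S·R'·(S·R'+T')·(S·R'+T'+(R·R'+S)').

S·R'·(S·R'+T')·(S·R'+T'+(R·R'+S)')
= S·R'·(S·R'+T')·(S·R'+T'+S')   (complement / identity)
= S·R'·(S·R'+T')   (absorption)
= S·R'   (absorption)

S·R'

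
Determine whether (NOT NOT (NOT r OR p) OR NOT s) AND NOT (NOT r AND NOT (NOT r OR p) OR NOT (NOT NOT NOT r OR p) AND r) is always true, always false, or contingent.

contingent

(NOT NOT (NOT r OR p) OR NOT s) AND NOT (NOT r AND NOT (NOT r OR p) OR NOT (NOT NOT NOT r OR p) AND r)
= (NOT NOT (NOT r OR p) OR NOT s) AND NOT (NOT r AND NOT (NOT r OR p) OR NOT (NOT r OR p) AND r)   (double negation)
= (NOT NOT (NOT r OR p) OR NOT s) AND NOT NOT (NOT r OR p)   (distribution)
= NOT NOT (NOT r OR p)   (absorption)
= NOT r OR p   (double negation)
This depends on p, r, so it is not a constant.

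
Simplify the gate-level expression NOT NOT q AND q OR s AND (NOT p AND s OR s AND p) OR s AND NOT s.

NOT NOT q AND q OR s AND (NOT p AND s OR s AND p) OR s AND NOT s
= NOT NOT q AND q OR s AND (NOT p AND s OR s AND p OR NOT s)
= NOT NOT q AND q OR s AND (s OR NOT s)
= NOT NOT q AND q OR s
= q AND q OR s
= q OR s

q OR s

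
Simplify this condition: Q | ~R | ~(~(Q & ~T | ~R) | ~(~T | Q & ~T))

Q | ~R | ~(~(Q & ~T | ~R) | ~(~T | Q & ~T))
= Q | ~R | (Q & ~T | ~R) & (~T | Q & ~T)
= Q | ~R | Q & ~T | ~R & ~T
= Q | ~R | (Q | ~R) & ~T
= Q | ~R

Q | ~R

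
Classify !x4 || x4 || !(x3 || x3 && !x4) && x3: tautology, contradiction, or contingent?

!x4 || x4 || !(x3 || x3 && !x4) && x3
= !x4 || x4 || !x3 && x3   (absorption)
= !x4 || x4   (complement / identity)
= true   (complement)

tautology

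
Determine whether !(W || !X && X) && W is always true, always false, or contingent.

!(W || !X && X) && W
= !W && W
= false

always false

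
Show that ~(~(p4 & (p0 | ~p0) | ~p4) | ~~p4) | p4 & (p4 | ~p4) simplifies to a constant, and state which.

~(~(p4 & (p0 | ~p0) | ~p4) | ~~p4) | p4 & (p4 | ~p4)
= (p4 & (p0 | ~p0) | ~p4) & ~p4 | p4 & (p4 | ~p4)   (De Morgan)
= (p4 | ~p4) & ~p4 | p4 & (p4 | ~p4)   (complement / identity)
= p4 | ~p4   (distribution)
= 1   (complement)

1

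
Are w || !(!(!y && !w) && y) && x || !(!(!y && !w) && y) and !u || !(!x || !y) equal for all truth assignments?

No

E1: w || !(!(!y && !w) && y) && x || !(!(!y && !w) && y)
    = w || !(!(!y && !w) && y)   [absorption]
    = w || !((y || w) && y)   [De Morgan]
    = w || !y   [absorption]
E2: !u || !(!x || !y)
    = !u || x && y   [De Morgan]
These differ: at u=1, w=1, x=0, y=1, E1 = 1 but E2 = 0.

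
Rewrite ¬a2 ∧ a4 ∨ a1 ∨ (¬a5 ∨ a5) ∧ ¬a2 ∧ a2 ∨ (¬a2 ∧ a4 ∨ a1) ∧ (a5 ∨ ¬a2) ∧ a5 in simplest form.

¬a2 ∧ a4 ∨ a1 ∨ (¬a5 ∨ a5) ∧ ¬a2 ∧ a2 ∨ (¬a2 ∧ a4 ∨ a1) ∧ (a5 ∨ ¬a2) ∧ a5
= ¬a2 ∧ a4 ∨ a1 ∨ ¬a2 ∧ a2 ∨ (¬a2 ∧ a4 ∨ a1) ∧ (a5 ∨ ¬a2) ∧ a5   [complement / identity]
= ¬a2 ∧ a4 ∨ a1 ∨ ¬a2 ∧ a2 ∨ (¬a2 ∧ a4 ∨ a1) ∧ a5   [absorption]
= ¬a2 ∧ a4 ∨ a1 ∨ (¬a2 ∧ a4 ∨ a1) ∧ a5   [complement / identity]
= ¬a2 ∧ a4 ∨ a1   [absorption]

¬a2 ∧ a4 ∨ a1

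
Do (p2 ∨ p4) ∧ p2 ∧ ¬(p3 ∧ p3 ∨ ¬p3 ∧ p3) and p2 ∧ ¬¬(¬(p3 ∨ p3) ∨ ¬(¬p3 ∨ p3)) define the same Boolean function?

E1: (p2 ∨ p4) ∧ p2 ∧ ¬(p3 ∧ p3 ∨ ¬p3 ∧ p3)
    = (p2 ∨ p4) ∧ p2 ∧ ¬p3   — distribution
    = p2 ∧ ¬p3   — absorption
E2: p2 ∧ ¬¬(¬(p3 ∨ p3) ∨ ¬(¬p3 ∨ p3))
    = p2 ∧ ¬((p3 ∨ p3) ∧ (¬p3 ∨ p3))   — De Morgan
    = p2 ∧ ¬(p3 ∨ p3 ∧ ¬p3)   — distribution
    = p2 ∧ ¬p3   — complement / identity
Both reduce to p2 ∧ ¬p3, so they are equivalent.

Yes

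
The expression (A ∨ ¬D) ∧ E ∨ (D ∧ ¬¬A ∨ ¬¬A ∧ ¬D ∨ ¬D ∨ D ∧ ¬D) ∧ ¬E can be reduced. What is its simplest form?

(A ∨ ¬D) ∧ E ∨ (D ∧ ¬¬A ∨ ¬¬A ∧ ¬D ∨ ¬D ∨ D ∧ ¬D) ∧ ¬E
= (A ∨ ¬D) ∧ E ∨ (¬¬A ∨ ¬D ∨ D ∧ ¬D) ∧ ¬E   [distribution]
= (A ∨ ¬D) ∧ E ∨ (A ∨ ¬D ∨ D ∧ ¬D) ∧ ¬E   [double negation]
= (A ∨ ¬D) ∧ E ∨ (A ∨ ¬D) ∧ ¬E   [complement / identity]
= A ∨ ¬D   [distribution]

A ∨ ¬D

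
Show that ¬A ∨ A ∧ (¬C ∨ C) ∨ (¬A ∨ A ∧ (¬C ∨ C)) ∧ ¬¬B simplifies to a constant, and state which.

True

¬A ∨ A ∧ (¬C ∨ C) ∨ (¬A ∨ A ∧ (¬C ∨ C)) ∧ ¬¬B
= ¬A ∨ A ∧ (¬C ∨ C) ∨ (¬A ∨ A ∧ (¬C ∨ C)) ∧ B   — double negation
= ¬A ∨ A ∧ (¬C ∨ C)   — absorption
= ¬A ∨ A   — complement / identity
= True   — complement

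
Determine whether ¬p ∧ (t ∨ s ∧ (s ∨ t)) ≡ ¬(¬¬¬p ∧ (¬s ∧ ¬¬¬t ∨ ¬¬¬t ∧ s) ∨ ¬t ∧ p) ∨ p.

No

E1: ¬p ∧ (t ∨ s ∧ (s ∨ t))
    = ¬p ∧ (t ∨ s)
E2: ¬(¬¬¬p ∧ (¬s ∧ ¬¬¬t ∨ ¬¬¬t ∧ s) ∨ ¬t ∧ p) ∨ p
    = ¬(¬¬¬p ∧ ¬¬¬t ∨ ¬t ∧ p) ∨ p
    = ¬(¬¬¬p ∧ ¬t ∨ ¬t ∧ p) ∨ p
    = ¬(¬p ∧ ¬t ∨ ¬t ∧ p) ∨ p
    = ¬¬t ∨ p
    = t ∨ p
These differ: at p=1, s=0, t=0, E1 = 0 but E2 = 1.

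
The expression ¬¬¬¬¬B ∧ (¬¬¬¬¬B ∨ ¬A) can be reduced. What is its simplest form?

¬¬¬¬¬B ∧ (¬¬¬¬¬B ∨ ¬A)
= ¬¬¬¬¬B   [absorption]
= ¬¬¬B   [double negation]
= ¬B   [double negation]

¬B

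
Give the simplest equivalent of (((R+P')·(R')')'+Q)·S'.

(((R+P')·(R')')'+Q)·S'
= (((R+P')·R)'+Q)·S'
= (R'+Q)·S'

(R'+Q)·S'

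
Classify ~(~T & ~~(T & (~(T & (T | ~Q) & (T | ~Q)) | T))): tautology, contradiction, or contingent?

~(~T & ~~(T & (~(T & (T | ~Q) & (T | ~Q)) | T)))
= ~(~T & ~~(T & (~(T & (T | ~Q)) | T)))   [idempotence]
= ~(~T & ~~(T & (~T | T)))   [absorption]
= T | ~(T & (~T | T))   [De Morgan]
= T | ~T   [complement / identity]
= 1   [complement]

tautology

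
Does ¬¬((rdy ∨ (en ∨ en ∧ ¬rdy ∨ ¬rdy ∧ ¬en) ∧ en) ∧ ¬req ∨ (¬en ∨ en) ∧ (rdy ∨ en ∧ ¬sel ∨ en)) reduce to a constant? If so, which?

no

¬¬((rdy ∨ (en ∨ en ∧ ¬rdy ∨ ¬rdy ∧ ¬en) ∧ en) ∧ ¬req ∨ (¬en ∨ en) ∧ (rdy ∨ en ∧ ¬sel ∨ en))
= ¬¬((rdy ∨ (en ∨ ¬rdy) ∧ en) ∧ ¬req ∨ (¬en ∨ en) ∧ (rdy ∨ en ∧ ¬sel ∨ en))   [distribution]
= ¬¬((rdy ∨ (en ∨ ¬rdy) ∧ en) ∧ ¬req ∨ (¬en ∨ en) ∧ (rdy ∨ en))   [absorption]
= ¬¬((rdy ∨ en) ∧ ¬req ∨ (¬en ∨ en) ∧ (rdy ∨ en))   [absorption]
= (rdy ∨ en) ∧ ¬req ∨ (¬en ∨ en) ∧ (rdy ∨ en)   [double negation]
= (rdy ∨ en) ∧ ¬req ∨ rdy ∨ en   [complement / identity]
= rdy ∨ en   [absorption]
This depends on en, rdy, so it is not a constant.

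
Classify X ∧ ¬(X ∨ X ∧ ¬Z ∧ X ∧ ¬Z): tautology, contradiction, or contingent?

contradiction

X ∧ ¬(X ∨ X ∧ ¬Z ∧ X ∧ ¬Z)
= X ∧ ¬(X ∨ X ∧ ¬Z)
= X ∧ ¬X
= False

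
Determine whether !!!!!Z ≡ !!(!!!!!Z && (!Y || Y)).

Yes

E1: !!!!!Z
    = !!!Z
    = !Z
E2: !!(!!!!!Z && (!Y || Y))
    = !!(!!!Z && (!Y || Y))
    = !!(!Z && (!Y || Y))
    = !Z && (!Y || Y)
    = !Z
Both reduce to !Z, so they are equivalent.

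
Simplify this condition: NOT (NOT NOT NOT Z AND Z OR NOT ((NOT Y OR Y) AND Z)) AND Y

NOT (NOT NOT NOT Z AND Z OR NOT ((NOT Y OR Y) AND Z)) AND Y
= NOT (NOT Z AND Z OR NOT ((NOT Y OR Y) AND Z)) AND Y   (double negation)
= NOT (NOT Z AND Z OR NOT Z) AND Y   (complement / identity)
= NOT NOT Z AND Y   (complement / identity)
= Z AND Y   (double negation)

Z AND Y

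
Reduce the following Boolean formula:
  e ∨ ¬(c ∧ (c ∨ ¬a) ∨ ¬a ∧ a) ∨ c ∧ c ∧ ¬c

e ∨ ¬c

e ∨ ¬(c ∧ (c ∨ ¬a) ∨ ¬a ∧ a) ∨ c ∧ c ∧ ¬c
= e ∨ ¬(c ∨ ¬a ∧ a) ∨ c ∧ c ∧ ¬c   [absorption]
= e ∨ ¬c ∨ c ∧ c ∧ ¬c   [complement / identity]
= e ∨ ¬c ∨ c ∧ ¬c   [idempotence]
= e ∨ ¬c   [complement / identity]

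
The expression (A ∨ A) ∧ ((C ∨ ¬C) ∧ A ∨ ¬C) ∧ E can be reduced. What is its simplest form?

(A ∨ A) ∧ ((C ∨ ¬C) ∧ A ∨ ¬C) ∧ E
= (A ∨ A) ∧ (A ∨ ¬C) ∧ E   [complement / identity]
= (A ∨ A ∧ ¬C) ∧ E   [distribution]
= A ∧ E   [absorption]

A ∧ E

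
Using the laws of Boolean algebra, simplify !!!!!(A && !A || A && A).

!!!!!(A && !A || A && A)
= !!!(A && !A || A && A)   [double negation]
= !!!A   [distribution]
= !A   [double negation]

!A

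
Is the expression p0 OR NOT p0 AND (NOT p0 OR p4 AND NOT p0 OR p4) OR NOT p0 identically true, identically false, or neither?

identically true

p0 OR NOT p0 AND (NOT p0 OR p4 AND NOT p0 OR p4) OR NOT p0
= p0 OR NOT p0 AND (NOT p0 OR p4) OR NOT p0   [absorption]
= p0 OR NOT p0 OR NOT p0   [absorption]
= p0 OR NOT p0   [idempotence]
= TRUE   [complement]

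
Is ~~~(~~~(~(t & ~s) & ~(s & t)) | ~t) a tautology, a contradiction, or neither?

~~~(~~~(~(t & ~s) & ~(s & t)) | ~t)
= ~~~(~~(t & ~s | s & t) | ~t)   — De Morgan
= ~~~(~~t | ~t)   — distribution
= ~(~~t | ~t)   — double negation
= ~t & t   — De Morgan
= 0   — complement

contradiction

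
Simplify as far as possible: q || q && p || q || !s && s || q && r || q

q

q || q && p || q || !s && s || q && r || q
= q || q || !s && s || q && r || q   [absorption]
= q || !s && s || q && r || q   [idempotence]
= q || q && r || q   [complement / identity]
= q || q   [absorption]
= q   [idempotence]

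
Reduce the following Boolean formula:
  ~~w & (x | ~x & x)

~~w & (x | ~x & x)
= ~~w & x
= w & x

w & x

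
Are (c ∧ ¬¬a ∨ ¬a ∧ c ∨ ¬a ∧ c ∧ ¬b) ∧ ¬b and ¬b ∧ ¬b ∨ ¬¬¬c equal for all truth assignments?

E1: (c ∧ ¬¬a ∨ ¬a ∧ c ∨ ¬a ∧ c ∧ ¬b) ∧ ¬b
    = (c ∧ a ∨ ¬a ∧ c ∨ ¬a ∧ c ∧ ¬b) ∧ ¬b   — double negation
    = (c ∧ a ∨ ¬a ∧ c) ∧ ¬b   — absorption
    = c ∧ ¬b   — distribution
E2: ¬b ∧ ¬b ∨ ¬¬¬c
    = ¬b ∧ ¬b ∨ ¬c   — double negation
    = ¬b ∨ ¬c   — idempotence
These differ: at a=0, b=0, c=0, E1 = 0 but E2 = 1.

No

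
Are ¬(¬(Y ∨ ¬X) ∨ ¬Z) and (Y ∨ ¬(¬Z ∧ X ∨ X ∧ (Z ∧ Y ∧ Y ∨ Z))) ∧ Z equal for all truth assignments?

E1: ¬(¬(Y ∨ ¬X) ∨ ¬Z)
    = (Y ∨ ¬X) ∧ Z   [De Morgan]
E2: (Y ∨ ¬(¬Z ∧ X ∨ X ∧ (Z ∧ Y ∧ Y ∨ Z))) ∧ Z
    = (Y ∨ ¬(¬Z ∧ X ∨ X ∧ (Z ∧ Y ∨ Z))) ∧ Z   [idempotence]
    = (Y ∨ ¬(¬Z ∧ X ∨ X ∧ Z)) ∧ Z   [absorption]
    = (Y ∨ ¬X) ∧ Z   [distribution]
Both reduce to (Y ∨ ¬X) ∧ Z, so they are equivalent.

Yes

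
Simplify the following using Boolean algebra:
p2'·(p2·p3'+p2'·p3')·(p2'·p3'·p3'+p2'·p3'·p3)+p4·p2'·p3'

p2'·p3'

p2'·(p2·p3'+p2'·p3')·(p2'·p3'·p3'+p2'·p3'·p3)+p4·p2'·p3'
= p2'·(p2·p3'+p2'·p3')·p2'·p3'+p4·p2'·p3'
= (p2'·(p2·p3'+p2'·p3')+p4)·p2'·p3'
= (p2'·p3'+p4)·p2'·p3'
= p2'·p3'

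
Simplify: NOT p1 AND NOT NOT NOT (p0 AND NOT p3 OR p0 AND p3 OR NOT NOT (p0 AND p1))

NOT p1 AND NOT p0

NOT p1 AND NOT NOT NOT (p0 AND NOT p3 OR p0 AND p3 OR NOT NOT (p0 AND p1))
= NOT p1 AND NOT NOT NOT (p0 AND NOT p3 OR p0 AND p3 OR p0 AND p1)   — double negation
= NOT p1 AND NOT NOT NOT (p0 OR p0 AND p1)   — distribution
= NOT p1 AND NOT (p0 OR p0 AND p1)   — double negation
= NOT p1 AND NOT p0   — absorption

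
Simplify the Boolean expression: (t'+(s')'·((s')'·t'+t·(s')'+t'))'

(t'+(s')'·((s')'·t'+t·(s')'+t'))'
= (t'+(s')'·((s')'+t'))'
= (t'+(s')')'
= t·s'

t·s'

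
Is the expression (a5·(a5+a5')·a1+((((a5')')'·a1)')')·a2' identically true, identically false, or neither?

neither

(a5·(a5+a5')·a1+((((a5')')'·a1)')')·a2'
= (a5·(a5+a5')·a1+((a5'·a1)')')·a2'   [double negation]
= (a5·(a5+a5')·a1+a5'·a1)·a2'   [double negation]
= (a5·a1+a5'·a1)·a2'   [complement / identity]
= a1·a2'   [distribution]
This depends on a1, a2, so it is not a constant.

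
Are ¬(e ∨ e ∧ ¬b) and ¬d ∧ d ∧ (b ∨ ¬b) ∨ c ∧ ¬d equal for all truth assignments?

E1: ¬(e ∨ e ∧ ¬b)
    = ¬e   — absorption
E2: ¬d ∧ d ∧ (b ∨ ¬b) ∨ c ∧ ¬d
    = ¬d ∧ d ∨ c ∧ ¬d   — complement / identity
    = c ∧ ¬d   — complement / identity
These differ: at b=1, c=0, d=0, e=0, E1 = 1 but E2 = 0.

No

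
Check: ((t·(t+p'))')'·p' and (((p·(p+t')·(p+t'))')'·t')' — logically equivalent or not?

No

E1: ((t·(t+p'))')'·p'
    = t·(t+p')·p'   [double negation]
    = t·p'   [absorption]
E2: (((p·(p+t')·(p+t'))')'·t')'
    = (((p·(p+t'))')'·t')'   [idempotence]
    = (p·(p+t'))'+t   [De Morgan]
    = p'+t   [absorption]
These differ: at p=0, t=0, E1 = 0 but E2 = 1.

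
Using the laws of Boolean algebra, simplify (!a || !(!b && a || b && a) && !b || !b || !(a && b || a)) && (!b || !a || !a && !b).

!b || !a

(!a || !(!b && a || b && a) && !b || !b || !(a && b || a)) && (!b || !a || !a && !b)
= (!a || !(!b && a || b && a) && !b || !b || !a) && (!b || !a || !a && !b)
= (!a || !a && !b || !b || !a) && (!b || !a || !a && !b)
= (!b || !a) && !b || !a || !a && !b
= (!b || !a) && !b || !a
= !b || !a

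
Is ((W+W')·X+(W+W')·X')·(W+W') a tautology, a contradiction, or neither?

((W+W')·X+(W+W')·X')·(W+W')
= (W+W')·(W+W')   (distribution)
= W+W'   (idempotence)
= 1   (complement)

tautology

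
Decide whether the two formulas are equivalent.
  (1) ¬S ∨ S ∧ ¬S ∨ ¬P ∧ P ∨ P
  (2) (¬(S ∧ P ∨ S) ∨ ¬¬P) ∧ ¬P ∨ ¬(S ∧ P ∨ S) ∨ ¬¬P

Yes

E1: ¬S ∨ S ∧ ¬S ∨ ¬P ∧ P ∨ P
    = ¬S ∨ S ∧ ¬S ∨ P
    = ¬S ∨ P
E2: (¬(S ∧ P ∨ S) ∨ ¬¬P) ∧ ¬P ∨ ¬(S ∧ P ∨ S) ∨ ¬¬P
    = ¬(S ∧ P ∨ S) ∨ ¬¬P
    = ¬S ∨ ¬¬P
    = ¬S ∨ P
Both reduce to ¬S ∨ P, so they are equivalent.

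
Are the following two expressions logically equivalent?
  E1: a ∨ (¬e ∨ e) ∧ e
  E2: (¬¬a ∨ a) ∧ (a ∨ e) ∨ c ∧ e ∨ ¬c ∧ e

E1: a ∨ (¬e ∨ e) ∧ e
    = a ∨ e
E2: (¬¬a ∨ a) ∧ (a ∨ e) ∨ c ∧ e ∨ ¬c ∧ e
    = (¬¬a ∨ a) ∧ (a ∨ e) ∨ e
    = (a ∨ a) ∧ (a ∨ e) ∨ e
    = a ∧ e ∨ a ∨ e
    = a ∨ e
Both reduce to a ∨ e, so they are equivalent.

Yes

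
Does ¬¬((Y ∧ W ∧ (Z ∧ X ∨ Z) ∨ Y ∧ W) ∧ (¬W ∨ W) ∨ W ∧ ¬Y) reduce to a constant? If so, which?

no

¬¬((Y ∧ W ∧ (Z ∧ X ∨ Z) ∨ Y ∧ W) ∧ (¬W ∨ W) ∨ W ∧ ¬Y)
= (Y ∧ W ∧ (Z ∧ X ∨ Z) ∨ Y ∧ W) ∧ (¬W ∨ W) ∨ W ∧ ¬Y
= (Y ∧ W ∧ Z ∨ Y ∧ W) ∧ (¬W ∨ W) ∨ W ∧ ¬Y
= Y ∧ W ∧ Z ∨ Y ∧ W ∨ W ∧ ¬Y
= Y ∧ W ∨ W ∧ ¬Y
= W
This depends on W, so it is not a constant.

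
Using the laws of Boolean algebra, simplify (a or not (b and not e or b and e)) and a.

(a or not (b and not e or b and e)) and a
= (a or not b) and a   — distribution
= a   — absorption

a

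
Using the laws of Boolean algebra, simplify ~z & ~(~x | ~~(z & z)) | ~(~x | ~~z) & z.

x & ~z

~z & ~(~x | ~~(z & z)) | ~(~x | ~~z) & z
= ~z & ~(~x | ~~z) | ~(~x | ~~z) & z   — idempotence
= ~(~x | ~~z)   — distribution
= x & ~z   — De Morgan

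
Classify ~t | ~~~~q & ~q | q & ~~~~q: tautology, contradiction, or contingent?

~t | ~~~~q & ~q | q & ~~~~q
= ~t | ~~~~q
= ~t | ~~q
= ~t | q
This depends on q, t, so it is not a constant.

contingent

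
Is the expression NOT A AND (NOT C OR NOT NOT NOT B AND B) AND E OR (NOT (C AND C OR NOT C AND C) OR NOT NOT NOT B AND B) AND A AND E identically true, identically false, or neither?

neither

NOT A AND (NOT C OR NOT NOT NOT B AND B) AND E OR (NOT (C AND C OR NOT C AND C) OR NOT NOT NOT B AND B) AND A AND E
= E AND (NOT A AND (NOT C OR NOT NOT NOT B AND B) OR (NOT (C AND C OR NOT C AND C) OR NOT NOT NOT B AND B) AND A)
= E AND (NOT A AND (NOT C OR NOT NOT NOT B AND B) OR (NOT C OR NOT NOT NOT B AND B) AND A)
= E AND (NOT C OR NOT NOT NOT B AND B)
= E AND (NOT C OR NOT B AND B)
= E AND NOT C
This depends on C, E, so it is not a constant.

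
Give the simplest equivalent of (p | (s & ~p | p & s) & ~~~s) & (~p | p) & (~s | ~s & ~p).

p & ~s

(p | (s & ~p | p & s) & ~~~s) & (~p | p) & (~s | ~s & ~p)
= (p | (s & ~p | p & s) & ~~~s) & (~p | p) & ~s   [absorption]
= (p | s & ~~~s) & (~p | p) & ~s   [distribution]
= (p | s & ~s) & (~p | p) & ~s   [double negation]
= p & (~p | p) & ~s   [complement / identity]
= p & ~s   [complement / identity]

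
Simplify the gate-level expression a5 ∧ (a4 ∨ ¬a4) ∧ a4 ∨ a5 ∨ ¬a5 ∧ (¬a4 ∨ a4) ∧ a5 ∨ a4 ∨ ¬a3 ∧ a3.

a5 ∧ (a4 ∨ ¬a4) ∧ a4 ∨ a5 ∨ ¬a5 ∧ (¬a4 ∨ a4) ∧ a5 ∨ a4 ∨ ¬a3 ∧ a3
= a5 ∧ (a4 ∨ ¬a4) ∧ a4 ∨ a5 ∨ ¬a5 ∧ a5 ∨ a4 ∨ ¬a3 ∧ a3
= a5 ∧ (a4 ∨ ¬a4) ∧ a4 ∨ a5 ∨ a4 ∨ ¬a3 ∧ a3
= a5 ∧ a4 ∨ a5 ∨ a4 ∨ ¬a3 ∧ a3
= a5 ∨ a4 ∨ ¬a3 ∧ a3
= a5 ∨ a4

a5 ∨ a4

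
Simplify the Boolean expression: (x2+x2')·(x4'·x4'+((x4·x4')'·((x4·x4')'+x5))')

x4'

(x2+x2')·(x4'·x4'+((x4·x4')'·((x4·x4')'+x5))')
= x4'·x4'+((x4·x4')'·((x4·x4')'+x5))'   (complement / identity)
= x4'·x4'+((x4·x4')')'   (absorption)
= x4'·x4'+x4·x4'   (double negation)
= x4'   (distribution)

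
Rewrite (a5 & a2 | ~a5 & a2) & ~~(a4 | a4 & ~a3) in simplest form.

a2 & a4

(a5 & a2 | ~a5 & a2) & ~~(a4 | a4 & ~a3)
= a2 & ~~(a4 | a4 & ~a3)   — distribution
= a2 & ~~a4   — absorption
= a2 & a4   — double negation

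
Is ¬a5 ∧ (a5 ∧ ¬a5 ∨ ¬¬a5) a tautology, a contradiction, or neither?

¬a5 ∧ (a5 ∧ ¬a5 ∨ ¬¬a5)
= ¬a5 ∧ (a5 ∧ ¬a5 ∨ a5)   — double negation
= ¬a5 ∧ a5   — complement / identity
= False   — complement

contradiction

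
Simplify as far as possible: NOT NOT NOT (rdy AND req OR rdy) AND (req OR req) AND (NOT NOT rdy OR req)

NOT NOT NOT (rdy AND req OR rdy) AND (req OR req) AND (NOT NOT rdy OR req)
= NOT NOT NOT (rdy AND req OR rdy) AND (req OR req) AND (rdy OR req)   — double negation
= NOT (rdy AND req OR rdy) AND (req OR req) AND (rdy OR req)   — double negation
= NOT rdy AND (req OR req) AND (rdy OR req)   — absorption
= NOT rdy AND (req AND rdy OR req)   — distribution
= NOT rdy AND req   — absorption

NOT rdy AND req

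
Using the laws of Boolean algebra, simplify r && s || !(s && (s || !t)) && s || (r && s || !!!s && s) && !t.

r && s || !(s && (s || !t)) && s || (r && s || !!!s && s) && !t
= r && s || !(s && (s || !t)) && s || (r && s || !s && s) && !t
= r && s || !s && s || (r && s || !s && s) && !t
= r && s || !s && s
= r && s

r && s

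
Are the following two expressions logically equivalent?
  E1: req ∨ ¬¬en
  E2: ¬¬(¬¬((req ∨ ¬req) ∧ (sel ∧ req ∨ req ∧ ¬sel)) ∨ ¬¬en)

Yes

E1: req ∨ ¬¬en
    = req ∨ en   [double negation]
E2: ¬¬(¬¬((req ∨ ¬req) ∧ (sel ∧ req ∨ req ∧ ¬sel)) ∨ ¬¬en)
    = ¬¬(¬¬((req ∨ ¬req) ∧ req) ∨ ¬¬en)   [distribution]
    = ¬¬(¬¬req ∨ ¬¬en)   [complement / identity]
    = ¬(¬req ∧ ¬en)   [De Morgan]
    = req ∨ en   [De Morgan]
Both reduce to req ∨ en, so they are equivalent.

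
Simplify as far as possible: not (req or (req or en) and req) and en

not req and en

not (req or (req or en) and req) and en
= not (req or req) and en
= not req and en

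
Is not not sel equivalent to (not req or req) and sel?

Yes

E1: not not sel
    = sel
E2: (not req or req) and sel
    = sel
Both reduce to sel, so they are equivalent.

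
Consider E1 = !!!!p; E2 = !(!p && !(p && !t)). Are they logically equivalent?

E1: !!!!p
    = !!p   — double negation
    = p   — double negation
E2: !(!p && !(p && !t))
    = p || p && !t   — De Morgan
    = p   — absorption
Both reduce to p, so they are equivalent.

Yes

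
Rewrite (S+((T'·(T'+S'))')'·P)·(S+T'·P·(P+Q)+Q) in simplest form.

(S+((T'·(T'+S'))')'·P)·(S+T'·P·(P+Q)+Q)
= (S+((T')')'·P)·(S+T'·P·(P+Q)+Q)   [absorption]
= (S+((T')')'·P)·(S+T'·P+Q)   [absorption]
= (S+T'·P)·(S+T'·P+Q)   [double negation]
= S+T'·P   [absorption]

S+T'·P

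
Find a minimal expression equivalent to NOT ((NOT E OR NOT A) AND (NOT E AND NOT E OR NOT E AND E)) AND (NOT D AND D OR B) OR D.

NOT ((NOT E OR NOT A) AND (NOT E AND NOT E OR NOT E AND E)) AND (NOT D AND D OR B) OR D
= NOT ((NOT E OR NOT A) AND NOT E) AND (NOT D AND D OR B) OR D   [distribution]
= NOT ((NOT E OR NOT A) AND NOT E) AND B OR D   [complement / identity]
= NOT NOT E AND B OR D   [absorption]
= E AND B OR D   [double negation]

E AND B OR D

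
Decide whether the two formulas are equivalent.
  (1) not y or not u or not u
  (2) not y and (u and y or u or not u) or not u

E1: not y or not u or not u
    = not y or not u   — idempotence
E2: not y and (u and y or u or not u) or not u
    = not y and (u or not u) or not u   — absorption
    = not y or not u   — complement / identity
Both reduce to not y or not u, so they are equivalent.

Yes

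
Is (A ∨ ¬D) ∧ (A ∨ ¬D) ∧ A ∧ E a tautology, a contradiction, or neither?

(A ∨ ¬D) ∧ (A ∨ ¬D) ∧ A ∧ E
= (A ∨ ¬D) ∧ A ∧ E
= A ∧ E
This depends on A, E, so it is not a constant.

neither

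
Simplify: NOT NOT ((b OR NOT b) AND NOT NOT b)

b

NOT NOT ((b OR NOT b) AND NOT NOT b)
= NOT NOT NOT NOT b   (complement / identity)
= NOT NOT b   (double negation)
= b   (double negation)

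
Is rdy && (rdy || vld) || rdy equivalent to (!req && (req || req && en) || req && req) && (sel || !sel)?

E1: rdy && (rdy || vld) || rdy
    = rdy || rdy
    = rdy
E2: (!req && (req || req && en) || req && req) && (sel || !sel)
    = !req && (req || req && en) || req && req
    = !req && req || req && req
    = req
These differ: at en=0, rdy=1, req=0, sel=0, vld=0, E1 = 1 but E2 = 0.

No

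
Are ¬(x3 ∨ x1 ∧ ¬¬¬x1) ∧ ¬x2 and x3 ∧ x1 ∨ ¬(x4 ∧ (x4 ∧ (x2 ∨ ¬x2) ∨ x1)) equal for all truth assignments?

No

E1: ¬(x3 ∨ x1 ∧ ¬¬¬x1) ∧ ¬x2
    = ¬(x3 ∨ x1 ∧ ¬x1) ∧ ¬x2   (double negation)
    = ¬x3 ∧ ¬x2   (complement / identity)
E2: x3 ∧ x1 ∨ ¬(x4 ∧ (x4 ∧ (x2 ∨ ¬x2) ∨ x1))
    = x3 ∧ x1 ∨ ¬(x4 ∧ (x4 ∨ x1))   (complement / identity)
    = x3 ∧ x1 ∨ ¬x4   (absorption)
These differ: at x1=1, x2=1, x3=1, x4=0, E1 = 0 but E2 = 1.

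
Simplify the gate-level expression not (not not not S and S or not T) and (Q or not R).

not (not not not S and S or not T) and (Q or not R)
= not (not S and S or not T) and (Q or not R)
= not not T and (Q or not R)
= T and (Q or not R)

T and (Q or not R)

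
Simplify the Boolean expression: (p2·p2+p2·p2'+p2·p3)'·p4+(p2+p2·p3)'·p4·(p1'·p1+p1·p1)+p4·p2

(p2·p2+p2·p2'+p2·p3)'·p4+(p2+p2·p3)'·p4·(p1'·p1+p1·p1)+p4·p2
= (p2·p2+p2·p2'+p2·p3)'·p4+(p2+p2·p3)'·p4·p1+p4·p2   — distribution
= (p2+p2·p3)'·p4+(p2+p2·p3)'·p4·p1+p4·p2   — distribution
= (p2+p2·p3)'·p4+p4·p2   — absorption
= p2'·p4+p4·p2   — absorption
= p4   — distribution

p4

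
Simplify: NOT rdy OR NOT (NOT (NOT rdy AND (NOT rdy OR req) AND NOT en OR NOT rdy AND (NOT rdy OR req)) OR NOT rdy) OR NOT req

NOT rdy OR NOT (NOT (NOT rdy AND (NOT rdy OR req) AND NOT en OR NOT rdy AND (NOT rdy OR req)) OR NOT rdy) OR NOT req
= NOT rdy OR NOT (NOT (NOT rdy AND (NOT rdy OR req)) OR NOT rdy) OR NOT req
= NOT rdy OR NOT rdy AND (NOT rdy OR req) AND rdy OR NOT req
= NOT rdy OR NOT rdy AND rdy OR NOT req
= NOT rdy OR NOT req

NOT rdy OR NOT req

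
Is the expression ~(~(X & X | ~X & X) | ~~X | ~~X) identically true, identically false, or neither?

~(~(X & X | ~X & X) | ~~X | ~~X)
= ~(~(X & X | ~X & X) | ~~X)   (idempotence)
= ~(~X | ~~X)   (distribution)
= X & ~X   (De Morgan)
= 0   (complement)

identically false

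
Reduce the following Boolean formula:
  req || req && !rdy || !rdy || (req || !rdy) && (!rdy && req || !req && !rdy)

req || req && !rdy || !rdy || (req || !rdy) && (!rdy && req || !req && !rdy)
= req || req && !rdy || !rdy || (req || !rdy) && !rdy
= req || !rdy || (req || !rdy) && !rdy
= req || !rdy

req || !rdy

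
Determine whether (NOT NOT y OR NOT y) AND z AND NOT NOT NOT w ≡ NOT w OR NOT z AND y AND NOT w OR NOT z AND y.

E1: (NOT NOT y OR NOT y) AND z AND NOT NOT NOT w
    = (NOT NOT y OR NOT y) AND z AND NOT w   [double negation]
    = (y OR NOT y) AND z AND NOT w   [double negation]
    = z AND NOT w   [complement / identity]
E2: NOT w OR NOT z AND y AND NOT w OR NOT z AND y
    = NOT w OR NOT z AND y   [absorption]
These differ: at w=0, y=1, z=0, E1 = 0 but E2 = 1.

No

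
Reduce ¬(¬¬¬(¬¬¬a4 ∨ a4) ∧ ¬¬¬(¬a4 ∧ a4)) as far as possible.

¬(¬¬¬(¬¬¬a4 ∨ a4) ∧ ¬¬¬(¬a4 ∧ a4))
= ¬(¬(¬¬¬a4 ∨ a4) ∧ ¬¬¬(¬a4 ∧ a4))
= ¬(¬(¬¬¬a4 ∨ a4) ∧ ¬(¬a4 ∧ a4))
= ¬¬¬a4 ∨ a4 ∨ ¬a4 ∧ a4
= ¬¬¬a4 ∨ a4
= ¬a4 ∨ a4
= True

True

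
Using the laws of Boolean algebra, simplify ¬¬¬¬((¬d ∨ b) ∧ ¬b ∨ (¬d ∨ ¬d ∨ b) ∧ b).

¬¬¬¬((¬d ∨ b) ∧ ¬b ∨ (¬d ∨ ¬d ∨ b) ∧ b)
= ¬¬¬¬((¬d ∨ b) ∧ ¬b ∨ (¬d ∨ b) ∧ b)
= ¬¬¬¬(¬d ∨ b)
= ¬¬(¬d ∨ b)
= ¬d ∨ b

¬d ∨ b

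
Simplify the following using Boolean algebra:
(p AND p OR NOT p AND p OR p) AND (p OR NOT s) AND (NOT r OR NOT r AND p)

(p AND p OR NOT p AND p OR p) AND (p OR NOT s) AND (NOT r OR NOT r AND p)
= (p OR p) AND (p OR NOT s) AND (NOT r OR NOT r AND p)
= p AND (p OR NOT s) AND (NOT r OR NOT r AND p)
= p AND (p OR NOT s) AND NOT r
= p AND NOT r

p AND NOT r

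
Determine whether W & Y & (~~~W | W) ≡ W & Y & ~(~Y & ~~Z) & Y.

Yes

E1: W & Y & (~~~W | W)
    = W & Y & (~W | W)   [double negation]
    = W & Y   [complement / identity]
E2: W & Y & ~(~Y & ~~Z) & Y
    = W & Y & (Y | ~Z) & Y   [De Morgan]
    = W & Y & Y   [absorption]
    = W & Y   [idempotence]
Both reduce to W & Y, so they are equivalent.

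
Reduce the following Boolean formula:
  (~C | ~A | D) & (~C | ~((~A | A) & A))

~C | ~A

(~C | ~A | D) & (~C | ~((~A | A) & A))
= (~C | ~A | D) & (~C | ~A)   [complement / identity]
= ~C | ~A   [absorption]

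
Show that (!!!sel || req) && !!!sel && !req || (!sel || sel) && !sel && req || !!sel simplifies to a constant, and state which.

true

(!!!sel || req) && !!!sel && !req || (!sel || sel) && !sel && req || !!sel
= (!!!sel || req) && !!!sel && !req || (!sel || sel) && !sel && req || sel
= !!!sel && !req || (!sel || sel) && !sel && req || sel
= !!!sel && !req || !sel && req || sel
= !sel && !req || !sel && req || sel
= !sel || sel
= true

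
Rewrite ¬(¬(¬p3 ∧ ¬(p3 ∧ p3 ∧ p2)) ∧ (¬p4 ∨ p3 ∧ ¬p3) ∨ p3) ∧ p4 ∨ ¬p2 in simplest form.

¬p3 ∧ p4 ∨ ¬p2

¬(¬(¬p3 ∧ ¬(p3 ∧ p3 ∧ p2)) ∧ (¬p4 ∨ p3 ∧ ¬p3) ∨ p3) ∧ p4 ∨ ¬p2
= ¬((p3 ∨ p3 ∧ p3 ∧ p2) ∧ (¬p4 ∨ p3 ∧ ¬p3) ∨ p3) ∧ p4 ∨ ¬p2   (De Morgan)
= ¬((p3 ∨ p3 ∧ p2) ∧ (¬p4 ∨ p3 ∧ ¬p3) ∨ p3) ∧ p4 ∨ ¬p2   (idempotence)
= ¬((p3 ∨ p3 ∧ p2) ∧ ¬p4 ∨ p3) ∧ p4 ∨ ¬p2   (complement / identity)
= ¬(p3 ∧ ¬p4 ∨ p3) ∧ p4 ∨ ¬p2   (absorption)
= ¬p3 ∧ p4 ∨ ¬p2   (absorption)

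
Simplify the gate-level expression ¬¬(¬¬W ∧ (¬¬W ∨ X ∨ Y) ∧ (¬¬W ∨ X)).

¬¬(¬¬W ∧ (¬¬W ∨ X ∨ Y) ∧ (¬¬W ∨ X))
= ¬¬(¬¬W ∧ (¬¬W ∨ X))
= ¬¬W ∧ (¬¬W ∨ X)
= ¬¬W
= W

W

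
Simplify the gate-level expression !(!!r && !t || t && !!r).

!r

!(!!r && !t || t && !!r)
= !!!r   (distribution)
= !r   (double negation)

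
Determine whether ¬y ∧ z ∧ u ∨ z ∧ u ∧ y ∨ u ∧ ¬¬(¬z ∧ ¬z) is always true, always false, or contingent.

¬y ∧ z ∧ u ∨ z ∧ u ∧ y ∨ u ∧ ¬¬(¬z ∧ ¬z)
= z ∧ u ∨ u ∧ ¬¬(¬z ∧ ¬z)   (distribution)
= z ∧ u ∨ u ∧ ¬¬¬z   (idempotence)
= z ∧ u ∨ u ∧ ¬z   (double negation)
= u   (distribution)
This depends on u, so it is not a constant.

contingent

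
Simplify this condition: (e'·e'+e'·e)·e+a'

(e'·e'+e'·e)·e+a'
= e'·e+a'   — distribution
= a'   — complement / identity

a'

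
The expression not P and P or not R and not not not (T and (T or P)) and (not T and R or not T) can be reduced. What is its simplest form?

not R and not T

not P and P or not R and not not not (T and (T or P)) and (not T and R or not T)
= not P and P or not R and not (T and (T or P)) and (not T and R or not T)   (double negation)
= not R and not (T and (T or P)) and (not T and R or not T)   (complement / identity)
= not R and not T and (not T and R or not T)   (absorption)
= not R and not T and not T   (absorption)
= not R and not T   (idempotence)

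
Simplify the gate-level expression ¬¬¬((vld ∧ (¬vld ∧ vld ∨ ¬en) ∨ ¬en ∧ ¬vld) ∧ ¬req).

¬¬¬((vld ∧ (¬vld ∧ vld ∨ ¬en) ∨ ¬en ∧ ¬vld) ∧ ¬req)
= ¬¬¬((vld ∧ ¬en ∨ ¬en ∧ ¬vld) ∧ ¬req)   — complement / identity
= ¬¬¬(¬en ∧ ¬req)   — distribution
= ¬¬(en ∨ req)   — De Morgan
= en ∨ req   — double negation

en ∨ req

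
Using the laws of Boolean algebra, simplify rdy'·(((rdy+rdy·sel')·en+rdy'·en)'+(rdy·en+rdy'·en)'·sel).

rdy'·en'

rdy'·(((rdy+rdy·sel')·en+rdy'·en)'+(rdy·en+rdy'·en)'·sel)
= rdy'·((rdy·en+rdy'·en)'+(rdy·en+rdy'·en)'·sel)   (absorption)
= rdy'·(rdy·en+rdy'·en)'   (absorption)
= rdy'·en'   (distribution)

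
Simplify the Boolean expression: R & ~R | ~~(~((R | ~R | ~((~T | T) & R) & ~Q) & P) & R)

~P & R

R & ~R | ~~(~((R | ~R | ~((~T | T) & R) & ~Q) & P) & R)
= R & ~R | ~~(~((R | ~R | ~R & ~Q) & P) & R)   (complement / identity)
= R & ~R | ~~(~((R | ~R) & P) & R)   (absorption)
= ~~(~((R | ~R) & P) & R)   (complement / identity)
= ~~(~P & R)   (complement / identity)
= ~P & R   (double negation)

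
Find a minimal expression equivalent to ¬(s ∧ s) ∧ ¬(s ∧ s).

¬s

¬(s ∧ s) ∧ ¬(s ∧ s)
= ¬(s ∧ s)   — idempotence
= ¬s   — idempotence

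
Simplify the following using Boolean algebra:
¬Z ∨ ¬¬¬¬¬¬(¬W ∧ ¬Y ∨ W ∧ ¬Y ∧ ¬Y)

¬Z ∨ ¬¬¬¬¬¬(¬W ∧ ¬Y ∨ W ∧ ¬Y ∧ ¬Y)
= ¬Z ∨ ¬¬¬¬(¬W ∧ ¬Y ∨ W ∧ ¬Y ∧ ¬Y)   — double negation
= ¬Z ∨ ¬¬¬¬(¬W ∧ ¬Y ∨ W ∧ ¬Y)   — idempotence
= ¬Z ∨ ¬¬¬¬¬Y   — distribution
= ¬Z ∨ ¬¬¬Y   — double negation
= ¬Z ∨ ¬Y   — double negation

¬Z ∨ ¬Y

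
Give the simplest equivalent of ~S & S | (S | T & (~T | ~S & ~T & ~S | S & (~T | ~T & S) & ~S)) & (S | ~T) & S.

~S & S | (S | T & (~T | ~S & ~T & ~S | S & (~T | ~T & S) & ~S)) & (S | ~T) & S
= ~S & S | (S | T & (~T | ~S & ~T & ~S | S & (~T | ~T & S) & ~S)) & S   (absorption)
= ~S & S | (S | T & (~T | ~S & ~T & ~S | S & ~T & ~S)) & S   (absorption)
= ~S & S | (S | T & (~T | ~T & ~S)) & S   (distribution)
= ~S & S | (S | T & ~T) & S   (absorption)
= ~S & S | S & S   (complement / identity)
= S   (distribution)

S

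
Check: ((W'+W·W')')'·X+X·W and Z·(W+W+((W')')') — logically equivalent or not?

E1: ((W'+W·W')')'·X+X·W
    = ((W')')'·X+X·W   — complement / identity
    = W'·X+X·W   — double negation
    = X   — distribution
E2: Z·(W+W+((W')')')
    = Z·(W+((W')')')   — idempotence
    = Z·(W+W')   — double negation
    = Z   — complement / identity
These differ: at W=0, X=1, Z=0, E1 = 1 but E2 = 0.

No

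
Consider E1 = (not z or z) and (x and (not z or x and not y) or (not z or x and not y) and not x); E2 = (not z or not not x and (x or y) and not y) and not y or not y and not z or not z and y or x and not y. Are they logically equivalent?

E1: (not z or z) and (x and (not z or x and not y) or (not z or x and not y) and not x)
    = x and (not z or x and not y) or (not z or x and not y) and not x   (complement / identity)
    = not z or x and not y   (distribution)
E2: (not z or not not x and (x or y) and not y) and not y or not y and not z or not z and y or x and not y
    = (not z or not not x and (x or y) and not y) and not y or not z or x and not y   (distribution)
    = (not z or x and (x or y) and not y) and not y or not z or x and not y   (double negation)
    = (not z or x and not y) and not y or not z or x and not y   (absorption)
    = not z or x and not y   (absorption)
Both reduce to not z or x and not y, so they are equivalent.

Yes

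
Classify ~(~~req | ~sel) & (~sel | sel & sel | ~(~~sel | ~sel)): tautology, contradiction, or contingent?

contingent

~(~~req | ~sel) & (~sel | sel & sel | ~(~~sel | ~sel))
= ~(~~req | ~sel) & (~sel | sel & sel | ~sel & sel)   — De Morgan
= ~(~~req | ~sel) & (~sel | sel)   — distribution
= ~(~~req | ~sel)   — complement / identity
= ~req & sel   — De Morgan
This depends on req, sel, so it is not a constant.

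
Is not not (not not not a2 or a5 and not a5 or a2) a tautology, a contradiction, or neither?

not not (not not not a2 or a5 and not a5 or a2)
= not not (not not not a2 or a2)
= not not (not a2 or a2)
= not a2 or a2
= True

tautology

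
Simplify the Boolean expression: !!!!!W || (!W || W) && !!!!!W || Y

!!!!!W || (!W || W) && !!!!!W || Y
= !!!!!W || !!!!!W || Y
= !!!!!W || Y
= !!!W || Y
= !W || Y

!W || Y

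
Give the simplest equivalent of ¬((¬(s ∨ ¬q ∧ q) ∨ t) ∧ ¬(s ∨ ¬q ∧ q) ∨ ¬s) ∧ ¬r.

s ∧ ¬r

¬((¬(s ∨ ¬q ∧ q) ∨ t) ∧ ¬(s ∨ ¬q ∧ q) ∨ ¬s) ∧ ¬r
= ¬(¬(s ∨ ¬q ∧ q) ∨ ¬s) ∧ ¬r
= ¬(¬s ∨ ¬s) ∧ ¬r
= s ∧ s ∧ ¬r
= s ∧ ¬r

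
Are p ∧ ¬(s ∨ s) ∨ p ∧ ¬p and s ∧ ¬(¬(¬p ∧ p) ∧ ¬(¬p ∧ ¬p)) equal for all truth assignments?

E1: p ∧ ¬(s ∨ s) ∨ p ∧ ¬p
    = p ∧ ¬s ∨ p ∧ ¬p
    = p ∧ ¬s
E2: s ∧ ¬(¬(¬p ∧ p) ∧ ¬(¬p ∧ ¬p))
    = s ∧ (¬p ∧ p ∨ ¬p ∧ ¬p)
    = s ∧ ¬p
These differ: at p=0, s=1, E1 = 0 but E2 = 1.

No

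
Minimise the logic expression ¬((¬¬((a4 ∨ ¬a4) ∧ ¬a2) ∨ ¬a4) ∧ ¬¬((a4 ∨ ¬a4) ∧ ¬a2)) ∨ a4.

¬((¬¬((a4 ∨ ¬a4) ∧ ¬a2) ∨ ¬a4) ∧ ¬¬((a4 ∨ ¬a4) ∧ ¬a2)) ∨ a4
= ¬¬¬((a4 ∨ ¬a4) ∧ ¬a2) ∨ a4   — absorption
= ¬¬¬¬a2 ∨ a4   — complement / identity
= ¬¬a2 ∨ a4   — double negation
= a2 ∨ a4   — double negation

a2 ∨ a4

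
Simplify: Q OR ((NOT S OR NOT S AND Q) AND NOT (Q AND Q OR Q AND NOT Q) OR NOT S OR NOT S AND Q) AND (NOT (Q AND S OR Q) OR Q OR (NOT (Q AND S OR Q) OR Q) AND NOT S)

Q OR NOT S

Q OR ((NOT S OR NOT S AND Q) AND NOT (Q AND Q OR Q AND NOT Q) OR NOT S OR NOT S AND Q) AND (NOT (Q AND S OR Q) OR Q OR (NOT (Q AND S OR Q) OR Q) AND NOT S)
= Q OR ((NOT S OR NOT S AND Q) AND NOT Q OR NOT S OR NOT S AND Q) AND (NOT (Q AND S OR Q) OR Q OR (NOT (Q AND S OR Q) OR Q) AND NOT S)
= Q OR ((NOT S OR NOT S AND Q) AND NOT Q OR NOT S OR NOT S AND Q) AND (NOT (Q AND S OR Q) OR Q)
= Q OR (NOT S OR NOT S AND Q) AND (NOT (Q AND S OR Q) OR Q)
= Q OR (NOT S OR NOT S AND Q) AND (NOT Q OR Q)
= Q OR NOT S OR NOT S AND Q
= Q OR NOT S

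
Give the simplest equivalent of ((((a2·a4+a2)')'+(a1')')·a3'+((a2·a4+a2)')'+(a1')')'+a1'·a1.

a2'·a1'

((((a2·a4+a2)')'+(a1')')·a3'+((a2·a4+a2)')'+(a1')')'+a1'·a1
= ((((a2·a4+a2)')'+(a1')')·a3'+((a2·a4+a2)')'+(a1')')'   — complement / identity
= (((a2·a4+a2)')'+(a1')')'   — absorption
= (a2·a4+a2)'·a1'   — De Morgan
= a2'·a1'   — absorption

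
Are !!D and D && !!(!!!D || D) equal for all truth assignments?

E1: !!D
    = D   — double negation
E2: D && !!(!!!D || D)
    = D && (!!!D || D)   — double negation
    = D && (!D || D)   — double negation
    = D   — complement / identity
Both reduce to D, so they are equivalent.

Yes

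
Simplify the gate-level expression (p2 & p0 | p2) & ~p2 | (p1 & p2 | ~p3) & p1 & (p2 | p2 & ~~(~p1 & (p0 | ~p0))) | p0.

(p2 & p0 | p2) & ~p2 | (p1 & p2 | ~p3) & p1 & (p2 | p2 & ~~(~p1 & (p0 | ~p0))) | p0
= p2 & ~p2 | (p1 & p2 | ~p3) & p1 & (p2 | p2 & ~~(~p1 & (p0 | ~p0))) | p0   [absorption]
= p2 & ~p2 | (p1 & p2 | ~p3) & p1 & (p2 | p2 & ~~~p1) | p0   [complement / identity]
= p2 & ~p2 | (p1 & p2 | ~p3) & p1 & (p2 | p2 & ~p1) | p0   [double negation]
= p2 & ~p2 | (p1 & p2 | ~p3) & p1 & p2 | p0   [absorption]
= (p1 & p2 | ~p3) & p1 & p2 | p0   [complement / identity]
= p1 & p2 | p0   [absorption]

p1 & p2 | p0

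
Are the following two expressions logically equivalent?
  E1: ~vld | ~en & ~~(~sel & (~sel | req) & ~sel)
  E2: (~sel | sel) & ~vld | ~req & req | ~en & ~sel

E1: ~vld | ~en & ~~(~sel & (~sel | req) & ~sel)
    = ~vld | ~en & ~~(~sel & ~sel)
    = ~vld | ~en & ~(sel | sel)
    = ~vld | ~en & ~sel
E2: (~sel | sel) & ~vld | ~req & req | ~en & ~sel
    = (~sel | sel) & ~vld | ~en & ~sel
    = ~vld | ~en & ~sel
Both reduce to ~vld | ~en & ~sel, so they are equivalent.

Yes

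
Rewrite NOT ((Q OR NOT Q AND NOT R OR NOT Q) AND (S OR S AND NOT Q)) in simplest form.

NOT S

NOT ((Q OR NOT Q AND NOT R OR NOT Q) AND (S OR S AND NOT Q))
= NOT ((Q OR NOT Q) AND (S OR S AND NOT Q))   — absorption
= NOT ((Q OR NOT Q) AND S)   — absorption
= NOT S   — complement / identity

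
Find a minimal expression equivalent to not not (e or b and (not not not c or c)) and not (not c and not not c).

not not (e or b and (not not not c or c)) and not (not c and not not c)
= (e or b and (not not not c or c)) and not (not c and not not c)   (double negation)
= (e or b and (not c or c)) and not (not c and not not c)   (double negation)
= (e or b and (not c or c)) and (c or not c)   (De Morgan)
= e or b and (not c or c)   (complement / identity)
= e or b   (complement / identity)

e or b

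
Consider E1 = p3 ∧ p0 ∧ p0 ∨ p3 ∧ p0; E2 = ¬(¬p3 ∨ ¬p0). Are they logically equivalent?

E1: p3 ∧ p0 ∧ p0 ∨ p3 ∧ p0
    = p3 ∧ p0   — absorption
E2: ¬(¬p3 ∨ ¬p0)
    = p3 ∧ p0   — De Morgan
Both reduce to p3 ∧ p0, so they are equivalent.

Yes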